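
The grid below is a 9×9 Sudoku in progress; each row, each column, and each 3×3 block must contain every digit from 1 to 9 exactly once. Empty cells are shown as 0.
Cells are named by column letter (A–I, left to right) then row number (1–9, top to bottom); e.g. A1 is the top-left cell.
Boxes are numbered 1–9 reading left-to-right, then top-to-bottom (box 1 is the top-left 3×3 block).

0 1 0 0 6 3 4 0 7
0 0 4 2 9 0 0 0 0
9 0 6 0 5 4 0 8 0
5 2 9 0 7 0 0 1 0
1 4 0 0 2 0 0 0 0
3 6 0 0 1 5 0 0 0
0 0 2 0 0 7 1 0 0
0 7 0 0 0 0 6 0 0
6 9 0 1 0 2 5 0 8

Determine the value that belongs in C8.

1

Cell C8 itself could take any of {1, 3, 5, 8} by direct elimination.
Consider where 1 can go in row 8.
A8 is out (column A already has a 1). D8 is out (column D already has a 1). E8 is out (column E already has a 1). F8 is out (box 8 already has a 1). The remaining empty cells in row 8 are similarly blocked.
So the only cell in row 8 that can hold 1 is C8.
Therefore C8 = 1.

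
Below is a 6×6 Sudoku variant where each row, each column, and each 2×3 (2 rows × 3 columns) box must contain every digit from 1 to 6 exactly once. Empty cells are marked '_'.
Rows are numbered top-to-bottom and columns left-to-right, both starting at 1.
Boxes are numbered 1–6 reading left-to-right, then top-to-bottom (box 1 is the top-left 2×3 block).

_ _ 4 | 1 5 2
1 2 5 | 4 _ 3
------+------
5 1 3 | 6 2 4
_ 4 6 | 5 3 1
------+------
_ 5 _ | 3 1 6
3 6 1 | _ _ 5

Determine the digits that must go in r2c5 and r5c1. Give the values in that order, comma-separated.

For r2c5:
  Row 2 already contains {1, 2, 3, 4, 5}.
  Column 5 already contains {1, 2, 3, 5}.
  Its 2×3 block (box 2) already contains {1, 2, 3, 4, 5}.
  The only value from 1–6 not eliminated is 6, so r2c5 = 6.
For r5c1:
  Consider where 4 can go in box 5.
  r5c3 is out (column 3 already has a 4).
  So the only cell in box 5 that can hold 4 is r5c1.
  So r5c1 = 4.

6,4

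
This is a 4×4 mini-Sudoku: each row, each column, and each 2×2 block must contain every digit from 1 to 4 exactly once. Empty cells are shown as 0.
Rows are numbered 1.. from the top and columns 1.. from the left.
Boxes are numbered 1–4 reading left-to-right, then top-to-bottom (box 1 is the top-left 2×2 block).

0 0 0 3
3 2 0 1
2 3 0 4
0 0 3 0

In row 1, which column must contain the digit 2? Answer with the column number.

3

Consider where 2 can go in row 1.
row 1, column 1 is out (column 1 already has a 2).
row 1, column 2 is out (column 2 already has a 2).
So the only cell in row 1 that can hold 2 is row 1, column 3.
That is column 3.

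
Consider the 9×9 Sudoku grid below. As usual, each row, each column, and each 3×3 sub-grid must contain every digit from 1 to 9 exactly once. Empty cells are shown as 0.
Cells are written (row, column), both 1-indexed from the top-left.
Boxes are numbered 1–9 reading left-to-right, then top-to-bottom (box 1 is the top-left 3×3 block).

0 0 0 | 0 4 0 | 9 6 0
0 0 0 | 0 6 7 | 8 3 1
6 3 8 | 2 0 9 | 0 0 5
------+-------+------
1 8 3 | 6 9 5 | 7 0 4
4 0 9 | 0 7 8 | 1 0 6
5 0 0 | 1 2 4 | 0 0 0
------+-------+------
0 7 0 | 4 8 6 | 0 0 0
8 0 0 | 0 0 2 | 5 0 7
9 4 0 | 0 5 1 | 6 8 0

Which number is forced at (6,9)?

Cell (6,9) itself could take any of {3, 8, 9} by direct elimination.
Consider where 8 can go in row 6.
(6,2) is out (column 2 already has a 8).
(6,3) is out (column 3 already has a 8).
(6,7) is out (column 7 already has a 8).
(6,8) is out (column 8 already has a 8).
So the only cell in row 6 that can hold 8 is (6,9).
Therefore (6,9) = 8.

8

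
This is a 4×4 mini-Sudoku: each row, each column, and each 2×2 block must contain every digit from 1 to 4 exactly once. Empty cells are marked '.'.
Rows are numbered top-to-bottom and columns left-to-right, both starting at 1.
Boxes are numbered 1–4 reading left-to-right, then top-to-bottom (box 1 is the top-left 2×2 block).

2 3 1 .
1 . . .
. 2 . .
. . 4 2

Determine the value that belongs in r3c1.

4

Cell r3c1 itself could take any of {3, 4} by direct elimination.
Consider where 4 can go in column 1.
r4c1 is out (row 4 already has a 4).
So the only cell in column 1 that can hold 4 is r3c1.
Therefore r3c1 = 4.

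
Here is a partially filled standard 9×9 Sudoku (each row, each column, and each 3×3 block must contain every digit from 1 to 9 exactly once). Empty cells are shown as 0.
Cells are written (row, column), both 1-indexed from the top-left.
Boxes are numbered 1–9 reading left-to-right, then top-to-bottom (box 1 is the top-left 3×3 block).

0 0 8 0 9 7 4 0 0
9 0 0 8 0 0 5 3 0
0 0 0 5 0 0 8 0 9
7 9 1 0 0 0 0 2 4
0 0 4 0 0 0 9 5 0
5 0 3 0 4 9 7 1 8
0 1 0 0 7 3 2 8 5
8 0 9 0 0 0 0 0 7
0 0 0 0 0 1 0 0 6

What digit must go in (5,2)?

8

Cell (5,2) itself could take any of {2, 6, 8} by direct elimination.
Consider where 8 can go in column 2.
(1,2) is out (row 1 already has a 8). (2,2) is out (row 2 already has a 8). (3,2) is out (row 3 already has a 8). (6,2) is out (row 6 already has a 8). The remaining empty cells in column 2 are similarly blocked.
So the only cell in column 2 that can hold 8 is (5,2).
Therefore (5,2) = 8.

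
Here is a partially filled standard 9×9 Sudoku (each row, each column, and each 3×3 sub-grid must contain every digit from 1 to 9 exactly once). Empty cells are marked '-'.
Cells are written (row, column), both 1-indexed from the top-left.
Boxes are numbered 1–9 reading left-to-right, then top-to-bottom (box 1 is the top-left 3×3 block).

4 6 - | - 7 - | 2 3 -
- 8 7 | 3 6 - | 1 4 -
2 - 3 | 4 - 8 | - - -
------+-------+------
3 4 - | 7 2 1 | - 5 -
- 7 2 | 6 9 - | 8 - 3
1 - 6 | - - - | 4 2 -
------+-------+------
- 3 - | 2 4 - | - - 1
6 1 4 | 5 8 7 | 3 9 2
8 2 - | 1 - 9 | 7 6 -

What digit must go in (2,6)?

Cell (2,6) itself could take any of {2, 5} by direct elimination.
Consider where 2 can go in row 2.
(2,1) is out (column 1 already has a 2).
(2,9) is out (column 9 already has a 2).
So the only cell in row 2 that can hold 2 is (2,6).
Therefore (2,6) = 2.

2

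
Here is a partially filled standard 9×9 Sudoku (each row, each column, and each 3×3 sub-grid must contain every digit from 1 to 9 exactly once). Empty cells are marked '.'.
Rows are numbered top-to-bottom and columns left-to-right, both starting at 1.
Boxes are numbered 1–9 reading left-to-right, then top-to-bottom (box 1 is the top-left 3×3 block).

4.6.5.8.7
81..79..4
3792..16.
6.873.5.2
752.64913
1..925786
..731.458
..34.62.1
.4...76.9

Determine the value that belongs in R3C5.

Cell R3C5 itself could take any of {4, 8} by direct elimination.
Consider where 4 can go in box 2.
R1C4 is out (row 1 already has a 4).
R1C6 is out (row 1 already has a 4).
R2C4 is out (row 2 already has a 4).
R3C6 is out (column 6 already has a 4).
So the only cell in box 2 that can hold 4 is R3C5.
Therefore R3C5 = 4.

4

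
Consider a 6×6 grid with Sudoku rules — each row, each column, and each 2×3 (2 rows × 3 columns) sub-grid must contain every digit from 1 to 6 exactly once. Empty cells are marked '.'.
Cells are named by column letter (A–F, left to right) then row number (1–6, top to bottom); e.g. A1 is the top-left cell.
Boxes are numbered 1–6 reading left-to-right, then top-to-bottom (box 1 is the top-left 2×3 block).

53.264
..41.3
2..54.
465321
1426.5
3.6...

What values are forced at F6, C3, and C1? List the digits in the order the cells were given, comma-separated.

For F6:
  Row 6 already contains {3, 6}.
  Column F already contains {1, 3, 4, 5}.
  Its 2×3 block (box 6) already contains {5, 6}.
  The only value from 1–6 not eliminated is 2, so F6 = 2.
For C3:
  Consider where 3 can go in column C.
  C1 is out (row 1 already has a 3).
  So the only cell in column C that can hold 3 is C3.
  So C3 = 3.
For C1:
  Row 1 already contains {2, 3, 4, 5, 6}.
  Column C already contains {2, 4, 5, 6}.
  Its 2×3 block (box 1) already contains {3, 4, 5}.
  The only value from 1–6 not eliminated is 1, so C1 = 1.

2,3,1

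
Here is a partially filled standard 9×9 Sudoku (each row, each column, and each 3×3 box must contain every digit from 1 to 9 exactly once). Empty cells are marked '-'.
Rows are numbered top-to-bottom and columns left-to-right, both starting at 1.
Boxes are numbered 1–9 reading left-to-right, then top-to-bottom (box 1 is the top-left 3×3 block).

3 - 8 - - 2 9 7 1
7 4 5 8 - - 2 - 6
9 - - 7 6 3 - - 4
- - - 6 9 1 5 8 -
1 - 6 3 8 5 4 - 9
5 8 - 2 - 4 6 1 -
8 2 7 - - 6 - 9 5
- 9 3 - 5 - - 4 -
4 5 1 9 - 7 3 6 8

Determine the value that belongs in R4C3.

Cell R4C3 itself could take any of {2, 4} by direct elimination.
Consider where 4 can go in row 4.
R4C1 is out (column 1 already has a 4).
R4C2 is out (column 2 already has a 4).
R4C9 is out (column 9 already has a 4).
So the only cell in row 4 that can hold 4 is R4C3.
Therefore R4C3 = 4.

4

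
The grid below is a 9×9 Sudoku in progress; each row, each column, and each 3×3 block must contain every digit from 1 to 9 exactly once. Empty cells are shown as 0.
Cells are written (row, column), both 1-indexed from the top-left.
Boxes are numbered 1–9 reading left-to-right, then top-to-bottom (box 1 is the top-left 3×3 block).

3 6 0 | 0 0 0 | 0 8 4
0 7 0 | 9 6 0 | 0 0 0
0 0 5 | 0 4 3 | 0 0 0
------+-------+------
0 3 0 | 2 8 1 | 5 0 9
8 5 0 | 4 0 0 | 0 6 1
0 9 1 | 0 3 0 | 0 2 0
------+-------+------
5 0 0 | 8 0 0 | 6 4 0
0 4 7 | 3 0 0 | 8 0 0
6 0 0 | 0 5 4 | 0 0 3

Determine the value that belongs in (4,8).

Row 4 already contains {1, 2, 3, 5, 8, 9}.
Column 8 already contains {2, 4, 6, 8}.
Its 3×3 block (box 6) already contains {1, 2, 5, 6, 9}.
The only value from 1–9 not eliminated is 7, so (4,8) = 7.

7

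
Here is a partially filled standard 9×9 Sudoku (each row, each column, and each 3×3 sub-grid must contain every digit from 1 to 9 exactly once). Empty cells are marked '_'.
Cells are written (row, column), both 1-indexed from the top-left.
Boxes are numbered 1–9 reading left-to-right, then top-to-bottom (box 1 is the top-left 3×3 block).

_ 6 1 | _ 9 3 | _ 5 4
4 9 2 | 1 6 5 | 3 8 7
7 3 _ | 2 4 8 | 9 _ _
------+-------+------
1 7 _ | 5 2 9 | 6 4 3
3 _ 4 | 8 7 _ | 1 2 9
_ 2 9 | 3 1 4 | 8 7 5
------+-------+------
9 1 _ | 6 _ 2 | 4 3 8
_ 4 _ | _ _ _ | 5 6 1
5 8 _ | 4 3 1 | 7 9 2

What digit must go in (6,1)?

6

Row 6 already contains {1, 2, 3, 4, 5, 7, 8, 9}.
Column 1 already contains {1, 3, 4, 5, 7, 9}.
Its 3×3 block (box 4) already contains {1, 2, 3, 4, 7, 9}.
The only value from 1–9 not eliminated is 6, so (6,1) = 6.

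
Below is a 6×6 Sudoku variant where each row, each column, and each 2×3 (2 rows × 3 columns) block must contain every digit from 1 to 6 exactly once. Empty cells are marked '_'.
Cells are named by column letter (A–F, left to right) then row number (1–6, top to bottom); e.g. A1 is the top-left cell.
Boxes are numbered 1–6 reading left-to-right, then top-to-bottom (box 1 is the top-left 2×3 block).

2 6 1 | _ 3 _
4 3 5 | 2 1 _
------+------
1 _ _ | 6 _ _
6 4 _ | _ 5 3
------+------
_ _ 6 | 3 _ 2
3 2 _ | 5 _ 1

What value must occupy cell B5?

Cell B5 itself could take any of {1, 5} by direct elimination.
Consider where 1 can go in box 5.
A5 is out (column A already has a 1).
C6 is out (row 6 already has a 1).
So the only cell in box 5 that can hold 1 is B5.
Therefore B5 = 1.

1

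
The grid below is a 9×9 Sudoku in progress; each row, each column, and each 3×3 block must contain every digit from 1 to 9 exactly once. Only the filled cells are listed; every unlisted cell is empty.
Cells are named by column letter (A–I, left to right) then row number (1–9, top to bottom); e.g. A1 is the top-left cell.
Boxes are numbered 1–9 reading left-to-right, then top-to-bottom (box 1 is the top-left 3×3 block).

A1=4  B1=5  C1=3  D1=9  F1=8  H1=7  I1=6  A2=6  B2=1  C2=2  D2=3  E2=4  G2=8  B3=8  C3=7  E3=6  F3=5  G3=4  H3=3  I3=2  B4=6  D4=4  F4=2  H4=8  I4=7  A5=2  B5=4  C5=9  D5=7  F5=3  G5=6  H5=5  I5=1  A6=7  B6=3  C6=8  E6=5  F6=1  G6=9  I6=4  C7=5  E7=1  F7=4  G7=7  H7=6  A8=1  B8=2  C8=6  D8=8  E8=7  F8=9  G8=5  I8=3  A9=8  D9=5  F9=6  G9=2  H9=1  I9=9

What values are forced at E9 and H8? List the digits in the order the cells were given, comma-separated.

For E9:
  Row 9 already contains {1, 2, 5, 6, 8, 9}.
  Column E already contains {1, 4, 5, 6, 7}.
  Its 3×3 block (box 8) already contains {1, 4, 5, 6, 7, 8, 9}.
  The only value from 1–9 not eliminated is 3, so E9 = 3.
For H8:
  Row 8 already contains {1, 2, 3, 5, 6, 7, 8, 9}.
  Column H already contains {1, 3, 5, 6, 7, 8}.
  Its 3×3 block (box 9) already contains {1, 2, 3, 5, 6, 7, 9}.
  The only value from 1–9 not eliminated is 4, so H8 = 4.

3,4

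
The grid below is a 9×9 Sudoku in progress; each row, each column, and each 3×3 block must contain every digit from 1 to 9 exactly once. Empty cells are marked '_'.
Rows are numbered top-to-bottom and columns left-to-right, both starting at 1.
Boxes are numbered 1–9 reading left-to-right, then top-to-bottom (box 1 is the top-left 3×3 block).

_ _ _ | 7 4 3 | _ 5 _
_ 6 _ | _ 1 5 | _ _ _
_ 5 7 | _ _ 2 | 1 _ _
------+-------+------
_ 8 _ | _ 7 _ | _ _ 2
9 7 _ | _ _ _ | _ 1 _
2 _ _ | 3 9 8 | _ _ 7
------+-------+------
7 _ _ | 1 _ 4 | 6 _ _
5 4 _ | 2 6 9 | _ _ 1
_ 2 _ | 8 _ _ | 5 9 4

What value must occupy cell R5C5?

Cell R5C5 itself could take any of {2, 5} by direct elimination.
Consider where 2 can go in box 5.
R4C4 is out (row 4 already has a 2).
R4C6 is out (row 4 already has a 2).
R5C4 is out (column 4 already has a 2).
R5C6 is out (column 6 already has a 2).
So the only cell in box 5 that can hold 2 is R5C5.
Therefore R5C5 = 2.

2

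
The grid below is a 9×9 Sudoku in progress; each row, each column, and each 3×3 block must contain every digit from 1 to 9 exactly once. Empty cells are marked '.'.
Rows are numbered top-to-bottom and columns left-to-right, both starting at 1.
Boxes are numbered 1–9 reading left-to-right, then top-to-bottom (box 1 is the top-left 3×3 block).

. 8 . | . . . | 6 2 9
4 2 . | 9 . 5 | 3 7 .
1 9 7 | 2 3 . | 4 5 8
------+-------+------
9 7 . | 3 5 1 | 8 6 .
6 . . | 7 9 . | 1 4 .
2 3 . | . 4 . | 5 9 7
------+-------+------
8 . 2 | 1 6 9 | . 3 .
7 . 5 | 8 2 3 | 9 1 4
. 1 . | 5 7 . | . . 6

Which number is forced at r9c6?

4

Row 9 already contains {1, 5, 6, 7}.
Column 6 already contains {1, 3, 5, 9}.
Its 3×3 block (box 8) already contains {1, 2, 3, 5, 6, 7, 8, 9}.
The only value from 1–9 not eliminated is 4, so r9c6 = 4.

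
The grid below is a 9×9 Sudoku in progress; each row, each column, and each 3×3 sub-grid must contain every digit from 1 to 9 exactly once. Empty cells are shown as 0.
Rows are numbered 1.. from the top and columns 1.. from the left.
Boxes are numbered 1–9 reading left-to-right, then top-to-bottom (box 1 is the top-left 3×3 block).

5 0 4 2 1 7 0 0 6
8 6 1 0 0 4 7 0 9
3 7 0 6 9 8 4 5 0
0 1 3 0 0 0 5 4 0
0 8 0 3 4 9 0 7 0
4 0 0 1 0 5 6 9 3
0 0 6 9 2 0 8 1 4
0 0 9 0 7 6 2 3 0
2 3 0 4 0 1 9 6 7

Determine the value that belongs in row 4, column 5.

Cell row 4, column 5 itself could take any of {6, 8} by direct elimination.
Consider where 6 can go in box 5.
row 4, column 4 is out (column 4 already has a 6).
row 4, column 6 is out (column 6 already has a 6).
row 6, column 5 is out (row 6 already has a 6).
So the only cell in box 5 that can hold 6 is row 4, column 5.
Therefore row 4, column 5 = 6.

6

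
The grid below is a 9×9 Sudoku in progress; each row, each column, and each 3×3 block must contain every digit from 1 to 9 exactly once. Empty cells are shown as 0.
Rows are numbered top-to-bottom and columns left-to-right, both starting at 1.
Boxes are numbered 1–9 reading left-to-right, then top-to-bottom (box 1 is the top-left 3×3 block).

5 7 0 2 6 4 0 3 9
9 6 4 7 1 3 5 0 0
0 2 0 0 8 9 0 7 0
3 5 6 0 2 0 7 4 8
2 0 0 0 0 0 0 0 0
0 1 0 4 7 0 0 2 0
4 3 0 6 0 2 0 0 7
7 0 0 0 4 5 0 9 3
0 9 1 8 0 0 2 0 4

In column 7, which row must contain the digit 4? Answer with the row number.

3

Consider where 4 can go in column 7.
r1c7 is out (row 1 already has a 4).
r5c7 is out (box 6 already has a 4).
r6c7 is out (row 6 already has a 4).
r7c7 is out (row 7 already has a 4).
r8c7 is out (row 8 already has a 4).
So the only cell in column 7 that can hold 4 is r3c7.
That is row 3.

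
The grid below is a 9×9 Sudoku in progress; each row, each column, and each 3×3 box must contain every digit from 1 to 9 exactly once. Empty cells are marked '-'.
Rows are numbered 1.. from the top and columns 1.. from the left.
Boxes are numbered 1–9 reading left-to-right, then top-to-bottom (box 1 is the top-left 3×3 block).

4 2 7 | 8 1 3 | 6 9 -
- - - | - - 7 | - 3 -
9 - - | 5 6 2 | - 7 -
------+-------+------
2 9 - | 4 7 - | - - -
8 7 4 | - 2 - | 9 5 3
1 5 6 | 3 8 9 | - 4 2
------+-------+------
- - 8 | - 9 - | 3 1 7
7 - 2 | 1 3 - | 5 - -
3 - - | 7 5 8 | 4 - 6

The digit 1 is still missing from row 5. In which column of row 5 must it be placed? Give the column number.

Consider where 1 can go in row 5.
row 5, column 4 is out (column 4 already has a 1).
So the only cell in row 5 that can hold 1 is row 5, column 6.
That is column 6.

6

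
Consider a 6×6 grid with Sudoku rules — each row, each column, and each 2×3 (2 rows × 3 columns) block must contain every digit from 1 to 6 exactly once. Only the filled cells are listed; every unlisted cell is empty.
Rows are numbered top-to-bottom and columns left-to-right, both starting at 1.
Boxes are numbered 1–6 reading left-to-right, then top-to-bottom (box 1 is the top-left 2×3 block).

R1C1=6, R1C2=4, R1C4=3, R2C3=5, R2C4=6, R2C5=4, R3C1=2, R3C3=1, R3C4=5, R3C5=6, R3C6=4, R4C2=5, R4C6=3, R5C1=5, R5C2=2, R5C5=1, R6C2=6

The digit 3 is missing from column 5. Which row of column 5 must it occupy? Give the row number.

Consider where 3 can go in column 5.
R1C5 is out (row 1 already has a 3).
R4C5 is out (row 4 already has a 3).
So the only cell in column 5 that can hold 3 is R6C5.
That is row 6.

6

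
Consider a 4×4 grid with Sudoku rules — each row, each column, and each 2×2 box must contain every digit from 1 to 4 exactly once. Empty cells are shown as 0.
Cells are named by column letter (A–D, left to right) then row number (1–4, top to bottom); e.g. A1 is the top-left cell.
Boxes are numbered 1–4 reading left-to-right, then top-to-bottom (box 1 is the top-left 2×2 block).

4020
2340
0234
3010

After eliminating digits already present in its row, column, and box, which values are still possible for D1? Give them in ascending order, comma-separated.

1,3

Row 1 already contains {2, 4}.
Column D already contains {4}.
Its 2×2 block (box 2) already contains {2, 4}.
Removing those from 1–4 leaves {1, 3} as the candidates for D1.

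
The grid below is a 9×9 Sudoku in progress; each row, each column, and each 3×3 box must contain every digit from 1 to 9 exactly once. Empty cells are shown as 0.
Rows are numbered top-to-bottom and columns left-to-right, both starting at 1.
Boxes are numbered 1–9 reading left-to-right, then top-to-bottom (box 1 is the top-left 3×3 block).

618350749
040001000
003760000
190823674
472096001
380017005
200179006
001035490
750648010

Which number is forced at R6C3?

Row 6 already contains {1, 3, 5, 7, 8}.
Column 3 already contains {1, 2, 3, 8}.
Its 3×3 block (box 4) already contains {1, 2, 3, 4, 7, 8, 9}.
The only value from 1–9 not eliminated is 6, so R6C3 = 6.

6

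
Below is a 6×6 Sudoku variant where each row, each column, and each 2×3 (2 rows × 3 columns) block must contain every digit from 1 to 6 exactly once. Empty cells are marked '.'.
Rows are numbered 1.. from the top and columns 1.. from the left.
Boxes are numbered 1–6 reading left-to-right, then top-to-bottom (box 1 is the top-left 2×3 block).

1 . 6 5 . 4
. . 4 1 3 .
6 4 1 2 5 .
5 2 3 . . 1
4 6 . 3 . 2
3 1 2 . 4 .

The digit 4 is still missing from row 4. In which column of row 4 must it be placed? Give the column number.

Consider where 4 can go in row 4.
row 4, column 5 is out (column 5 already has a 4).
So the only cell in row 4 that can hold 4 is row 4, column 4.
That is column 4.

4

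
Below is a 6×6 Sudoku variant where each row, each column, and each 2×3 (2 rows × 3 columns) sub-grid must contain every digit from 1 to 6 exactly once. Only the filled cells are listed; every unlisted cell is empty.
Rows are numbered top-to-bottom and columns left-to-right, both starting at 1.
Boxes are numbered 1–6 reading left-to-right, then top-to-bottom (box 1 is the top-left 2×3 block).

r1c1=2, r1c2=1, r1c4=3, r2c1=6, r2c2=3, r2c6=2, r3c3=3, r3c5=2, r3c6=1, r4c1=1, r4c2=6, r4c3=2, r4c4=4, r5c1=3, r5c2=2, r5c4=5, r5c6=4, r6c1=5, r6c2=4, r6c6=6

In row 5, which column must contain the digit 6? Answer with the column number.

Consider where 6 can go in row 5.
r5c5 is out (box 6 already has a 6).
So the only cell in row 5 that can hold 6 is r5c3.
That is column 3.

3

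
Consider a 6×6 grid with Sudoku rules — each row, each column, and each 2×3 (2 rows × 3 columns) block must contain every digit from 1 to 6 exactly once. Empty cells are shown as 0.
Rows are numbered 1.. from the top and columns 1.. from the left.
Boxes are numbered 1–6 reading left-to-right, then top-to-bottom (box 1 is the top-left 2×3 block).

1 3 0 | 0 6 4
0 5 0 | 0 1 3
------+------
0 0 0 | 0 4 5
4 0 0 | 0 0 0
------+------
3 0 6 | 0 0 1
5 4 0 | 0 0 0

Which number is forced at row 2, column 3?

Cell row 2, column 3 itself could take any of {2, 4} by direct elimination.
Consider where 4 can go in column 3.
row 1, column 3 is out (row 1 already has a 4).
row 3, column 3 is out (row 3 already has a 4).
row 4, column 3 is out (row 4 already has a 4).
row 6, column 3 is out (row 6 already has a 4).
So the only cell in column 3 that can hold 4 is row 2, column 3.
Therefore row 2, column 3 = 4.

4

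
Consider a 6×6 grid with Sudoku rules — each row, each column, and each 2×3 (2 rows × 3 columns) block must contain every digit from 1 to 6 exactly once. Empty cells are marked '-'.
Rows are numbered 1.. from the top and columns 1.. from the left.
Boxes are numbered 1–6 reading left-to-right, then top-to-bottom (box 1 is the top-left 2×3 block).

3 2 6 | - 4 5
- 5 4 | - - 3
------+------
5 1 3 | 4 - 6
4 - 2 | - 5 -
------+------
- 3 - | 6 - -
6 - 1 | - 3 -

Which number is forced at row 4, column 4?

Cell row 4, column 4 itself could take any of {1, 3} by direct elimination.
Consider where 3 can go in column 4.
row 1, column 4 is out (row 1 already has a 3).
row 2, column 4 is out (row 2 already has a 3).
row 6, column 4 is out (row 6 already has a 3).
So the only cell in column 4 that can hold 3 is row 4, column 4.
Therefore row 4, column 4 = 3.

3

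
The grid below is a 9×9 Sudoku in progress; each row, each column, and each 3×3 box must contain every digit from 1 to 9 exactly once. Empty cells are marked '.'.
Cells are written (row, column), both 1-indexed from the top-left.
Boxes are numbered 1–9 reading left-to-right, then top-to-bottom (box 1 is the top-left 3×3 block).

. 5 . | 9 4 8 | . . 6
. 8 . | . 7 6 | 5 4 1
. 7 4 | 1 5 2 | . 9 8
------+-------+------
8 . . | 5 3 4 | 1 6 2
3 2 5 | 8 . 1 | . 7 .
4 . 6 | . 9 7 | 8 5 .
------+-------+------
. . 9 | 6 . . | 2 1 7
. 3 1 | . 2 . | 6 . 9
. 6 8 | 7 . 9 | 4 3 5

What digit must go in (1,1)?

Cell (1,1) itself could take any of {1, 2} by direct elimination.
Consider where 1 can go in box 1.
(1,3) is out (column 3 already has a 1).
(2,1) is out (row 2 already has a 1).
(2,3) is out (row 2 already has a 1).
(3,1) is out (row 3 already has a 1).
So the only cell in box 1 that can hold 1 is (1,1).
Therefore (1,1) = 1.

1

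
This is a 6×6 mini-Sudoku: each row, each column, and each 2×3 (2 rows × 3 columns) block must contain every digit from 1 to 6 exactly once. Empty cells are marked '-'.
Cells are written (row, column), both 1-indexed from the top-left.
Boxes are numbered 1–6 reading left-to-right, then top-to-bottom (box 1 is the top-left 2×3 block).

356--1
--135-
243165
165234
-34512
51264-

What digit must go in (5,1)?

Row 5 already contains {1, 2, 3, 4, 5}.
Column 1 already contains {1, 2, 3, 5}.
Its 2×3 block (box 5) already contains {1, 2, 3, 4, 5}.
The only value from 1–6 not eliminated is 6, so (5,1) = 6.

6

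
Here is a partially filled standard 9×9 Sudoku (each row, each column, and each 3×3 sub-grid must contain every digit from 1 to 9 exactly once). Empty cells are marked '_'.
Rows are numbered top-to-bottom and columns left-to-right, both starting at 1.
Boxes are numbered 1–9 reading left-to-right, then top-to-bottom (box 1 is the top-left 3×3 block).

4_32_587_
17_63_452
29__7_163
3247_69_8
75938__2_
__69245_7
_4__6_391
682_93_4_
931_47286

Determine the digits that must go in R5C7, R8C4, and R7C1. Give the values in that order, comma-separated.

6,1,5

For R5C7:
  Row 5 already contains {2, 3, 5, 7, 8, 9}.
  Column 7 already contains {1, 2, 3, 4, 5, 8, 9}.
  Its 3×3 block (box 6) already contains {2, 5, 7, 8, 9}.
  The only value from 1–9 not eliminated is 6, so R5C7 = 6.
For R8C4:
  Consider where 1 can go in row 8.
  R8C7 is out (column 7 already has a 1).
  R8C9 is out (column 9 already has a 1).
  So the only cell in row 8 that can hold 1 is R8C4.
  So R8C4 = 1.
For R7C1:
  Row 7 already contains {1, 3, 4, 6, 9}.
  Column 1 already contains {1, 2, 3, 4, 6, 7, 9}.
  Its 3×3 block (box 7) already contains {1, 2, 3, 4, 6, 8, 9}.
  The only value from 1–9 not eliminated is 5, so R7C1 = 5.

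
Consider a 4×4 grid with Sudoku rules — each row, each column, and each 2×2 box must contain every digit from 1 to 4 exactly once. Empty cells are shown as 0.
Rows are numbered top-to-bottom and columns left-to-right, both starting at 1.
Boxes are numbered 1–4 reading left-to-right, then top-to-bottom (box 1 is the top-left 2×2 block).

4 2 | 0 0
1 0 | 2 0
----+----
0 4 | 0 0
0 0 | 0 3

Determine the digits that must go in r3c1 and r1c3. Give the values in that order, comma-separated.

For r3c1:
  Consider where 3 can go in box 3.
  r4c1 is out (row 4 already has a 3).
  r4c2 is out (row 4 already has a 3).
  So the only cell in box 3 that can hold 3 is r3c1.
  So r3c1 = 3.
For r1c3:
  Consider where 3 can go in column 3.
  r3c3 is out (box 4 already has a 3).
  r4c3 is out (row 4 already has a 3).
  So the only cell in column 3 that can hold 3 is r1c3.
  So r1c3 = 3.

3,3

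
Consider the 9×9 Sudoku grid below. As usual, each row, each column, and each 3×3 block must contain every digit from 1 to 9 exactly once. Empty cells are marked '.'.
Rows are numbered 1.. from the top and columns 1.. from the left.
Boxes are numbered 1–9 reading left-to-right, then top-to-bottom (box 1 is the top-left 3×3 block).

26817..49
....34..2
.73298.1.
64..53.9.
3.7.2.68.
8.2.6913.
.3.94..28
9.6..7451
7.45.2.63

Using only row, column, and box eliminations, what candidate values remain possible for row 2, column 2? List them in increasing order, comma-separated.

1,5,9

Row 2 already contains {2, 3, 4}.
Column 2 already contains {3, 4, 6, 7}.
Its 3×3 block (box 1) already contains {2, 3, 6, 7, 8}.
Removing those from 1–9 leaves {1, 5, 9} as the candidates for row 2, column 2.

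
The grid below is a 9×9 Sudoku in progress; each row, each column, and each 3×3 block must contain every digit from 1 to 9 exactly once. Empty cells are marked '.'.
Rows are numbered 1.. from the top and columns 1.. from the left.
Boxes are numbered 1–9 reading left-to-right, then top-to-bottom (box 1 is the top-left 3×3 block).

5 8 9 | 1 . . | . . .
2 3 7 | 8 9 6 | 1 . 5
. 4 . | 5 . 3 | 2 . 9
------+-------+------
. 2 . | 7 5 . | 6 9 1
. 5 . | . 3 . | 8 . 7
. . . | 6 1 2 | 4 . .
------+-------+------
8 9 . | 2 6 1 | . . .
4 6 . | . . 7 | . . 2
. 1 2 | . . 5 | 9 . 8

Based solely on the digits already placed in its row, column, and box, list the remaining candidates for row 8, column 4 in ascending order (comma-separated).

Row 8 already contains {2, 4, 6, 7}.
Column 4 already contains {1, 2, 5, 6, 7, 8}.
Its 3×3 block (box 8) already contains {1, 2, 5, 6, 7}.
Removing those from 1–9 leaves {3, 9} as the candidates for row 8, column 4.

3,9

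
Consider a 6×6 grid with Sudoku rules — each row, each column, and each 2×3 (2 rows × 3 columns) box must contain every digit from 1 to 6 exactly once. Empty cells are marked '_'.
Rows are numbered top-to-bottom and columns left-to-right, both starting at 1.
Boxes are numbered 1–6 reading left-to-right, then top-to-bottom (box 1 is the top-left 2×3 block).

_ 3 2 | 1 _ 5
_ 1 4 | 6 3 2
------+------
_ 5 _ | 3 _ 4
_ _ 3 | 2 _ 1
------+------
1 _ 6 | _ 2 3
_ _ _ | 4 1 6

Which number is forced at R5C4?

Row 5 already contains {1, 2, 3, 6}.
Column 4 already contains {1, 2, 3, 4, 6}.
Its 2×3 block (box 6) already contains {1, 2, 3, 4, 6}.
The only value from 1–6 not eliminated is 5, so R5C4 = 5.

5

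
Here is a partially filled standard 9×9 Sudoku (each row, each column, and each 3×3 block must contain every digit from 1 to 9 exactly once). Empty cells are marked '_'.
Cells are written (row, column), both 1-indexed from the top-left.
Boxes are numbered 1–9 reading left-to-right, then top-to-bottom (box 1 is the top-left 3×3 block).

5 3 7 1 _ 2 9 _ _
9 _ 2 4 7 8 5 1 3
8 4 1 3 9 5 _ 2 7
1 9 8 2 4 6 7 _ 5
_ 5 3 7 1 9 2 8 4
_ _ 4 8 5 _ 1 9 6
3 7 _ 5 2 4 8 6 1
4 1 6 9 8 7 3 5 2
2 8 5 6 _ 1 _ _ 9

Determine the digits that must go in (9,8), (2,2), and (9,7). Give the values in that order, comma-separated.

7,6,4

For (9,8):
  Consider where 7 can go in box 9.
  (9,7) is out (column 7 already has a 7).
  So the only cell in box 9 that can hold 7 is (9,8).
  So (9,8) = 7.
For (2,2):
  Row 2 already contains {1, 2, 3, 4, 5, 7, 8, 9}.
  Column 2 already contains {1, 3, 4, 5, 7, 8, 9}.
  Its 3×3 block (box 1) already contains {1, 2, 3, 4, 5, 7, 8, 9}.
  The only value from 1–9 not eliminated is 6, so (2,2) = 6.
For (9,7):
  Row 9 already contains {1, 2, 5, 6, 8, 9}.
  Column 7 already contains {1, 2, 3, 5, 7, 8, 9}.
  Its 3×3 block (box 9) already contains {1, 2, 3, 5, 6, 8, 9}.
  The only value from 1–9 not eliminated is 4, so (9,7) = 4.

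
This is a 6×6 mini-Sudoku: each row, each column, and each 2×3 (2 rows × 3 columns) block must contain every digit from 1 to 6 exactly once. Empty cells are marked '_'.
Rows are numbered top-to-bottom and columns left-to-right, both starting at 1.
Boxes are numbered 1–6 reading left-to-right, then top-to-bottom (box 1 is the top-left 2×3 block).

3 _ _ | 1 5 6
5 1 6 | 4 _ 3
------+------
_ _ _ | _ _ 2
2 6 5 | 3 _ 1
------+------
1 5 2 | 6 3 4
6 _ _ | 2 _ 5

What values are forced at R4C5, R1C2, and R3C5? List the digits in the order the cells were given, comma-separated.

For R4C5:
  Row 4 already contains {1, 2, 3, 5, 6}.
  Column 5 already contains {3, 5}.
  Its 2×3 block (box 4) already contains {1, 2, 3}.
  The only value from 1–6 not eliminated is 4, so R4C5 = 4.
For R1C2:
  Consider where 2 can go in column 2.
  R3C2 is out (row 3 already has a 2).
  R6C2 is out (row 6 already has a 2).
  So the only cell in column 2 that can hold 2 is R1C2.
  So R1C2 = 2.
For R3C5:
  Consider where 6 can go in column 5.
  R2C5 is out (row 2 already has a 6).
  R4C5 is out (row 4 already has a 6).
  R6C5 is out (row 6 already has a 6).
  So the only cell in column 5 that can hold 6 is R3C5.
  So R3C5 = 6.

4,2,6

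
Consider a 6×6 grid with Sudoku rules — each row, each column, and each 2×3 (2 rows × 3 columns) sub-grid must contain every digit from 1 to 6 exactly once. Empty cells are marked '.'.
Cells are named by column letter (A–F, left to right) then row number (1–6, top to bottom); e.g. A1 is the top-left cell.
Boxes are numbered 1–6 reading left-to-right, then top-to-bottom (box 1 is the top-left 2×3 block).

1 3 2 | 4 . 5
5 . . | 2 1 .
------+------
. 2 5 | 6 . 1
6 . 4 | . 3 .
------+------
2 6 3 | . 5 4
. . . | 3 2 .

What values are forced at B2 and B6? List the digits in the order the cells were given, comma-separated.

For B2:
  Row 2 already contains {1, 2, 5}.
  Column B already contains {2, 3, 6}.
  Its 2×3 block (box 1) already contains {1, 2, 3, 5}.
  The only value from 1–6 not eliminated is 4, so B2 = 4.
For B6:
  Consider where 5 can go in column B.
  B2 is out (row 2 already has a 5).
  B4 is out (box 3 already has a 5).
  So the only cell in column B that can hold 5 is B6.
  So B6 = 5.

4,5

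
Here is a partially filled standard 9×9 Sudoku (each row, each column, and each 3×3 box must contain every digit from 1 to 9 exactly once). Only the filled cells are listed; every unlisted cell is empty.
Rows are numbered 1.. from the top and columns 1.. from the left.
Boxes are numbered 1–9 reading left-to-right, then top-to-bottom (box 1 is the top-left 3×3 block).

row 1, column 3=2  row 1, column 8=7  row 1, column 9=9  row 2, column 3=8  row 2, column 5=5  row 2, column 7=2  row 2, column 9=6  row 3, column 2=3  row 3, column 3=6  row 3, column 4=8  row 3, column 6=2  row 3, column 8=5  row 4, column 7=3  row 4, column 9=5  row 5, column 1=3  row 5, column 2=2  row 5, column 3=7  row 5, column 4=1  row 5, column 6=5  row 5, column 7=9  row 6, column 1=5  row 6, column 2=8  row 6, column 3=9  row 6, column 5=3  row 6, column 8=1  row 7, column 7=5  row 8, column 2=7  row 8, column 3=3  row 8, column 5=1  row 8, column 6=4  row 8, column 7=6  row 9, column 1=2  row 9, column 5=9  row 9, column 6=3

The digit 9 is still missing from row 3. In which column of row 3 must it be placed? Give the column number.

1

Consider where 9 can go in row 3.
row 3, column 5 is out (column 5 already has a 9).
row 3, column 7 is out (column 7 already has a 9).
row 3, column 9 is out (column 9 already has a 9).
So the only cell in row 3 that can hold 9 is row 3, column 1.
That is column 1.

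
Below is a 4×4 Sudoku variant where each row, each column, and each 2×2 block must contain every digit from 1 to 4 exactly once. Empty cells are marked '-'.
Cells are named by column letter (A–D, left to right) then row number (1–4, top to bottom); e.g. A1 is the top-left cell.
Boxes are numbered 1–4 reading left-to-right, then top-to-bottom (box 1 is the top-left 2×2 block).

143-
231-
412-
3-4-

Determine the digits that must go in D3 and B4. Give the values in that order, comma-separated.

3,2

For D3:
  Row 3 already contains {1, 2, 4}.
  Column D already contains {}.
  Its 2×2 block (box 4) already contains {2, 4}.
  The only value from 1–4 not eliminated is 3, so D3 = 3.
For B4:
  Row 4 already contains {3, 4}.
  Column B already contains {1, 3, 4}.
  Its 2×2 block (box 3) already contains {1, 3, 4}.
  The only value from 1–4 not eliminated is 2, so B4 = 2.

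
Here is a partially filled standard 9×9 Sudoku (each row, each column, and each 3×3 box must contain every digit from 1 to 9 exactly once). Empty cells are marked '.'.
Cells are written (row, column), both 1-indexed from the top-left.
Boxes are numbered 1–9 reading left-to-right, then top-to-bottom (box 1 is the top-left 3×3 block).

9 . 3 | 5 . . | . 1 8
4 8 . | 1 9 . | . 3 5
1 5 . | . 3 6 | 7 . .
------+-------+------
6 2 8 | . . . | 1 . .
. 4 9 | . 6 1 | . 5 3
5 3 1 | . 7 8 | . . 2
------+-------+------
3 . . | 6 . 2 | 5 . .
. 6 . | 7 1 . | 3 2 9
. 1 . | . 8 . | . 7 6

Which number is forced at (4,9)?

7

Cell (4,9) itself could take any of {4, 7} by direct elimination.
Consider where 7 can go in box 6.
(4,8) is out (column 8 already has a 7).
(5,7) is out (column 7 already has a 7).
(6,7) is out (row 6 already has a 7).
(6,8) is out (row 6 already has a 7).
So the only cell in box 6 that can hold 7 is (4,9).
Therefore (4,9) = 7.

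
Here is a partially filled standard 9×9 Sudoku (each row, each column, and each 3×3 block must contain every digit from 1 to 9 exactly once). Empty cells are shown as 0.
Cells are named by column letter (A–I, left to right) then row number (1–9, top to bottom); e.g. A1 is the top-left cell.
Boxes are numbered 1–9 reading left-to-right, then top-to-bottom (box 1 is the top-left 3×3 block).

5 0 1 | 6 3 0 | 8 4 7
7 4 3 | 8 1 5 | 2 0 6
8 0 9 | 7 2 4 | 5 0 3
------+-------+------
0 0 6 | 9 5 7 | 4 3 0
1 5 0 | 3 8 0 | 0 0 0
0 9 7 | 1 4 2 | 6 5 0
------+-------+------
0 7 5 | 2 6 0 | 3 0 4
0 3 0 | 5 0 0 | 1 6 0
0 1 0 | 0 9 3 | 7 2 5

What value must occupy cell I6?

8

Row 6 already contains {1, 2, 4, 5, 6, 7, 9}.
Column I already contains {3, 4, 5, 6, 7}.
Its 3×3 block (box 6) already contains {3, 4, 5, 6}.
The only value from 1–9 not eliminated is 8, so I6 = 8.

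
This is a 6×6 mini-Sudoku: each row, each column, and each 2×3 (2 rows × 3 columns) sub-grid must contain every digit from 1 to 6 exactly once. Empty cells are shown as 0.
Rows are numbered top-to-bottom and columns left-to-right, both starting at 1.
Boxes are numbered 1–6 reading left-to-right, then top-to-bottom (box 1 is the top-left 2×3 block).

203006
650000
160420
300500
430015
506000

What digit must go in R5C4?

Cell R5C4 itself could take any of {2, 6} by direct elimination.
Consider where 6 can go in column 4.
R1C4 is out (row 1 already has a 6).
R2C4 is out (row 2 already has a 6).
R6C4 is out (row 6 already has a 6).
So the only cell in column 4 that can hold 6 is R5C4.
Therefore R5C4 = 6.

6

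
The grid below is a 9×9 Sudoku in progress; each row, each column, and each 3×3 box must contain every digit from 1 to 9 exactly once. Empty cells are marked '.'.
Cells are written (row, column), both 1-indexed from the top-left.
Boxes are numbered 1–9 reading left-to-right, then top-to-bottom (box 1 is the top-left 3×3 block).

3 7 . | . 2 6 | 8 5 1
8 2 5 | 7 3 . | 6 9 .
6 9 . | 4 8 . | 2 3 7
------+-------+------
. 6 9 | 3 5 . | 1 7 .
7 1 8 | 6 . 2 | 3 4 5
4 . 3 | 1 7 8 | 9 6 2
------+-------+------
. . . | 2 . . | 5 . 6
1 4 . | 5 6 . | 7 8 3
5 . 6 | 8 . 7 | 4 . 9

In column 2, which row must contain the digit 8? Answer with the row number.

Consider where 8 can go in column 2.
(6,2) is out (row 6 already has a 8).
(9,2) is out (row 9 already has a 8).
So the only cell in column 2 that can hold 8 is (7,2).
That is row 7.

7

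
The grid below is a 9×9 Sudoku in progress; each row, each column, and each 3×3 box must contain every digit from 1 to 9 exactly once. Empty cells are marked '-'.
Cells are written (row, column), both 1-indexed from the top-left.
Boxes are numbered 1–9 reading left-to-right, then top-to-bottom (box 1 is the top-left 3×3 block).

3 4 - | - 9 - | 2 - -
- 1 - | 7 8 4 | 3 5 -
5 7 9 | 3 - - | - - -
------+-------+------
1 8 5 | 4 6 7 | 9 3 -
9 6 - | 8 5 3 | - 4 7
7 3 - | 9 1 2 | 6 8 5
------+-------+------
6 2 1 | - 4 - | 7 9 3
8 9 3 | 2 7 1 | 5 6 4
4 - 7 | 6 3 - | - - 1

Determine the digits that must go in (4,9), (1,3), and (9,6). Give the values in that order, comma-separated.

For (4,9):
  Row 4 already contains {1, 3, 4, 5, 6, 7, 8, 9}.
  Column 9 already contains {1, 3, 4, 5, 7}.
  Its 3×3 block (box 6) already contains {3, 4, 5, 6, 7, 8, 9}.
  The only value from 1–9 not eliminated is 2, so (4,9) = 2.
For (1,3):
  Consider where 8 can go in box 1.
  (2,1) is out (row 2 already has a 8).
  (2,3) is out (row 2 already has a 8).
  So the only cell in box 1 that can hold 8 is (1,3).
  So (1,3) = 8.
For (9,6):
  Consider where 9 can go in column 6.
  (1,6) is out (row 1 already has a 9).
  (3,6) is out (row 3 already has a 9).
  (7,6) is out (row 7 already has a 9).
  So the only cell in column 6 that can hold 9 is (9,6).
  So (9,6) = 9.

2,8,9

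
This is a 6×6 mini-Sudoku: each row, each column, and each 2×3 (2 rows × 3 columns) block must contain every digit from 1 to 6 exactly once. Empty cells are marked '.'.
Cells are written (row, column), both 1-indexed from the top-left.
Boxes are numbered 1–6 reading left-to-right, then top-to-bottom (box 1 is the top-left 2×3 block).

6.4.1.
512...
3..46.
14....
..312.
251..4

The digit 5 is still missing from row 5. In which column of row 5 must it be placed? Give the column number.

6

Consider where 5 can go in row 5.
(5,1) is out (column 1 already has a 5).
(5,2) is out (column 2 already has a 5).
So the only cell in row 5 that can hold 5 is (5,6).
That is column 6.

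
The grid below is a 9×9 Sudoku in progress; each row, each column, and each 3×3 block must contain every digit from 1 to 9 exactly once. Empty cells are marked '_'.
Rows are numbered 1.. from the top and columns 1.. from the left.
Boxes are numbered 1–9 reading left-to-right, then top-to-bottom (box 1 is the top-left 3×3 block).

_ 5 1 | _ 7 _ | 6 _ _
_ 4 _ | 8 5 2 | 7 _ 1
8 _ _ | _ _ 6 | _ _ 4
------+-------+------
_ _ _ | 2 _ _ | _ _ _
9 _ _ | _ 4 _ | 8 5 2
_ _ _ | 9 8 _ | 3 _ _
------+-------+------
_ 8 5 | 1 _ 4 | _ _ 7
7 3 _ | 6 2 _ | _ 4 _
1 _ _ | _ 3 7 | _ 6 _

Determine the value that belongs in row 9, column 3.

4

Cell row 9, column 3 itself could take any of {2, 4, 9} by direct elimination.
Consider where 4 can go in row 9.
row 9, column 2 is out (column 2 already has a 4).
row 9, column 4 is out (box 8 already has a 4).
row 9, column 7 is out (box 9 already has a 4).
row 9, column 9 is out (column 9 already has a 4).
So the only cell in row 9 that can hold 4 is row 9, column 3.
Therefore row 9, column 3 = 4.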